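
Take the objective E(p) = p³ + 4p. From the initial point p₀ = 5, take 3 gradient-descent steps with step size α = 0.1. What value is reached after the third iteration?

-16.3951987

E′(p) = 3p² + 4
Step 1: E′(5) = 79; p₁ = 5 − 0.1·79 = -2.9
Step 2: E′(-2.9) = 29.23; p₂ = -2.9 − 0.1·29.23 = -5.823
Step 3: E′(-5.823) = 105.721987; p₃ = -5.823 − 0.1·105.721987 = -16.3951987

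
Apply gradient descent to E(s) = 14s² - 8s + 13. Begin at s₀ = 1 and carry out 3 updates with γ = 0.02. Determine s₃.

0.34656

E′(s) = 28s - 8
Step 1: E′(1) = 20; s₁ = 1 − 0.02·20 = 0.6
Step 2: E′(0.6) = 8.8; s₂ = 0.6 − 0.02·8.8 = 0.424
Step 3: E′(0.424) = 3.872; s₃ = 0.424 − 0.02·3.872 = 0.34656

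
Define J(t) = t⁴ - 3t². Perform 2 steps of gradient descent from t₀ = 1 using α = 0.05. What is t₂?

J′(t) = 4t³ - 6t
Step 1: J′(1) = -2; t₁ = 1 − 0.05·(-2) = 1.1
Step 2: J′(1.1) = -1.276; t₂ = 1.1 − 0.05·(-1.276) = 1.1638

1.1638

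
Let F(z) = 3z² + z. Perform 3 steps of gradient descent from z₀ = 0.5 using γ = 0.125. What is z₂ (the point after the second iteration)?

-0.125

F′(z) = 6z + 1
z₁ = 0.5 − 0.125·4 = 0
z₂ = 0 − 0.125·1 = -0.125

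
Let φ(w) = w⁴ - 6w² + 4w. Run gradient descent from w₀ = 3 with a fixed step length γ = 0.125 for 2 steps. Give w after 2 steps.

120.5625

φ′(w) = 4w³ - 12w + 4
Step 1: φ′(3) = 76; w₁ = 3 − 0.125·76 = -6.5
Step 2: φ′(-6.5) = -1016.5; w₂ = -6.5 − 0.125·(-1016.5) = 120.5625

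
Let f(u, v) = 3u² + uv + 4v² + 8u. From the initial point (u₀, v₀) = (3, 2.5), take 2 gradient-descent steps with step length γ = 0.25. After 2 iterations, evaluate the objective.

86.359375

∇f = (6u + v + 8, u + 8v)
(u₁, v₁) = (3, 2.5) − 0.25·(28.5, 23) = (-4.125, -3.25)
(u₂, v₂) = (-4.125, -3.25) − 0.25·(-20, -30.125) = (0.875, 4.28125)
f(0.875, 4.28125) = 86.359375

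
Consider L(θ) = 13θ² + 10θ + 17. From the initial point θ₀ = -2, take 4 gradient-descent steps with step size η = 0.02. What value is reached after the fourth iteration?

L′(θ) = 26θ + 10
Step 1: L′(-2) = -42; θ₁ = -2 − 0.02·(-42) = -1.16
Step 2: L′(-1.16) = -20.16; θ₂ = -1.16 − 0.02·(-20.16) = -0.7568
Step 3: L′(-0.7568) = -9.6768; θ₃ = -0.7568 − 0.02·(-9.6768) = -0.563264
Step 4: L′(-0.563264) = -4.644864; θ₄ = -0.563264 − 0.02·(-4.644864) = -0.47036672

-0.47036672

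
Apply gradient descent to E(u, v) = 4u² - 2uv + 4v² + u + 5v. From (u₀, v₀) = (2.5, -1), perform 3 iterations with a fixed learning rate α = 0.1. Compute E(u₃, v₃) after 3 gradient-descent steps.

-1.8616

∇E = (8u - 2v + 1, -2u + 8v + 5)
Step 1: at (2.5, -1), ∇E = (23, -8) → (2.5, -1) − 0.1·(23, -8) = (0.2, -0.2)
Step 2: at (0.2, -0.2), ∇E = (3, 3) → (0.2, -0.2) − 0.1·(3, 3) = (-0.1, -0.5)
Step 3: at (-0.1, -0.5), ∇E = (1.2, 1.2) → (-0.1, -0.5) − 0.1·(1.2, 1.2) = (-0.22, -0.62)
E(-0.22, -0.62) = -1.8616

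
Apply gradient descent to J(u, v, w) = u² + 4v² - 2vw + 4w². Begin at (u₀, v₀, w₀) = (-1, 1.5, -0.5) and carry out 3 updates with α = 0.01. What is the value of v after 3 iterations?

1.144292

∇J = (2u, 8v - 2w, -2v + 8w)
(u₁, v₁, w₁) = (-1, 1.5, -0.5) − 0.01·(-2, 13, -7) = (-0.98, 1.37, -0.43)
(u₂, v₂, w₂) = (-0.98, 1.37, -0.43) − 0.01·(-1.96, 11.82, -6.18) = (-0.9604, 1.2518, -0.3682)
(u₃, v₃, w₃) = (-0.9604, 1.2518, -0.3682) − 0.01·(-1.9208, 10.7508, -5.4492) = (-0.941192, 1.144292, -0.313708)
v = 1.144292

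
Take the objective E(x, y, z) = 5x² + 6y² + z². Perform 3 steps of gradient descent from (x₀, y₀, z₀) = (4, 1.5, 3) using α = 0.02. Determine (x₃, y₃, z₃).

(2.048, 0.658464, 2.654208)

∇E = (10x, 12y, 2z)
Step 1: at (4, 1.5, 3), ∇E = (40, 18, 6) → (4, 1.5, 3) − 0.02·(40, 18, 6) = (3.2, 1.14, 2.88)
Step 2: at (3.2, 1.14, 2.88), ∇E = (32, 13.68, 5.76) → (3.2, 1.14, 2.88) − 0.02·(32, 13.68, 5.76) = (2.56, 0.8664, 2.7648)
Step 3: at (2.56, 0.8664, 2.7648), ∇E = (25.6, 10.3968, 5.5296) → (2.56, 0.8664, 2.7648) − 0.02·(25.6, 10.3968, 5.5296) = (2.048, 0.658464, 2.654208)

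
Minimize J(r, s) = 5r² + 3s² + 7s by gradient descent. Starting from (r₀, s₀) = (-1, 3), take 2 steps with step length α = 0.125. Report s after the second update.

-0.90625

∇J = (10r, 6s + 7)
(r₁, s₁) = (-1, 3) − 0.125·(-10, 25) = (0.25, -0.125)
(r₂, s₂) = (0.25, -0.125) − 0.125·(2.5, 6.25) = (-0.0625, -0.90625)
s = -0.90625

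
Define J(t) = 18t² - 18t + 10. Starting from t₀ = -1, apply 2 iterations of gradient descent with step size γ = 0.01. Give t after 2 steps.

J′(t) = 36t - 18
Step 1: J′(-1) = -54; t₁ = -1 − 0.01·(-54) = -0.46
Step 2: J′(-0.46) = -34.56; t₂ = -0.46 − 0.01·(-34.56) = -0.1144

-0.1144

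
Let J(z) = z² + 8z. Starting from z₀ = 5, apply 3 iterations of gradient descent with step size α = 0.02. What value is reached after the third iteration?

J′(z) = 2z + 8
Step 1: J′(5) = 18; z₁ = 5 − 0.02·18 = 4.64
Step 2: J′(4.64) = 17.28; z₂ = 4.64 − 0.02·17.28 = 4.2944
Step 3: J′(4.2944) = 16.5888; z₃ = 4.2944 − 0.02·16.5888 = 3.962624

3.962624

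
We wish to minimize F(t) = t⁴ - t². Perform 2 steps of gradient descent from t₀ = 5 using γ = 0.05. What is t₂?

1461.525

F′(t) = 4t³ - 2t
Step 1: F′(5) = 490; t₁ = 5 − 0.05·490 = -19.5
Step 2: F′(-19.5) = -29620.5; t₂ = -19.5 − 0.05·(-29620.5) = 1461.525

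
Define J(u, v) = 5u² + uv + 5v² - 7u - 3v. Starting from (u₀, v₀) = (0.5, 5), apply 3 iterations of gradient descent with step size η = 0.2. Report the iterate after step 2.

∇J = (10u + v - 7, u + 10v - 3)
(u₁, v₁) = (0.5, 5) − 0.2·(3, 47.5) = (-0.1, -4.5)
(u₂, v₂) = (-0.1, -4.5) − 0.2·(-12.5, -48.1) = (2.4, 5.12)

(2.4, 5.12)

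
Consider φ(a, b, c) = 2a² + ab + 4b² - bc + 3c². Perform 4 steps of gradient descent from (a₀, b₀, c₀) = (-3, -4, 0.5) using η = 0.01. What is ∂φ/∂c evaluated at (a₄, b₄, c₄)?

∇φ = (4a + b, a + 8b - c, -b + 6c)
Step 1: at (-3, -4, 0.5), ∇φ = (-16, -35.5, 7) → (-3, -4, 0.5) − 0.01·(-16, -35.5, 7) = (-2.84, -3.645, 0.43)
Step 2: at (-2.84, -3.645, 0.43), ∇φ = (-15.005, -32.43, 6.225) → (-2.84, -3.645, 0.43) − 0.01·(-15.005, -32.43, 6.225) = (-2.68995, -3.3207, 0.36775)
Step 3: at (-2.68995, -3.3207, 0.36775), ∇φ = (-14.0805, -29.6233, 5.5272) → (-2.68995, -3.3207, 0.36775) − 0.01·(-14.0805, -29.6233, 5.5272) = (-2.549145, -3.024467, 0.312478)
Step 4: at (-2.549145, -3.024467, 0.312478), ∇φ = (-13.221047, -27.057359, 4.899335) → (-2.549145, -3.024467, 0.312478) − 0.01·(-13.221047, -27.057359, 4.899335) = (-2.41693453, -2.75389341, 0.26348465)
∂φ/∂c at (-2.41693453, -2.75389341, 0.26348465) = 4.33480131

4.33480131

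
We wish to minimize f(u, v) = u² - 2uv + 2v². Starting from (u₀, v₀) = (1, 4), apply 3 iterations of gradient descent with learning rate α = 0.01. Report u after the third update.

1.168216

∇f = (2u - 2v, -2u + 4v)
Step 1: at (1, 4), ∇f = (-6, 14) → (1, 4) − 0.01·(-6, 14) = (1.06, 3.86)
Step 2: at (1.06, 3.86), ∇f = (-5.6, 13.32) → (1.06, 3.86) − 0.01·(-5.6, 13.32) = (1.116, 3.7268)
Step 3: at (1.116, 3.7268), ∇f = (-5.2216, 12.6752) → (1.116, 3.7268) − 0.01·(-5.2216, 12.6752) = (1.168216, 3.600048)
u = 1.168216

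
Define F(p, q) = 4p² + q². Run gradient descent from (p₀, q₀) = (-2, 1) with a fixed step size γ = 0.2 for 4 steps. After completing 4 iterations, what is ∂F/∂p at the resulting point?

-2.0736

∇F = (8p, 2q)
Step 1: at (-2, 1), ∇F = (-16, 2) → (-2, 1) − 0.2·(-16, 2) = (1.2, 0.6)
Step 2: at (1.2, 0.6), ∇F = (9.6, 1.2) → (1.2, 0.6) − 0.2·(9.6, 1.2) = (-0.72, 0.36)
Step 3: at (-0.72, 0.36), ∇F = (-5.76, 0.72) → (-0.72, 0.36) − 0.2·(-5.76, 0.72) = (0.432, 0.216)
Step 4: at (0.432, 0.216), ∇F = (3.456, 0.432) → (0.432, 0.216) − 0.2·(3.456, 0.432) = (-0.2592, 0.1296)
∂F/∂p at (-0.2592, 0.1296) = -2.0736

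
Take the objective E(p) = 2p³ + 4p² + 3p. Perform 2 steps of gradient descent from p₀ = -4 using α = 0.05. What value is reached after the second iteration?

E′(p) = 6p² + 8p + 3
Step 1: E′(-4) = 67; p₁ = -4 − 0.05·67 = -7.35
Step 2: E′(-7.35) = 268.335; p₂ = -7.35 − 0.05·268.335 = -20.76675

-20.76675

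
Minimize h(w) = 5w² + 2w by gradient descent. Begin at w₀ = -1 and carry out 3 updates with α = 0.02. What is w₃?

-0.6096

h′(w) = 10w + 2
w₁ = -1 − 0.02·(-8) = -0.84
w₂ = -0.84 − 0.02·(-6.4) = -0.712
w₃ = -0.712 − 0.02·(-5.12) = -0.6096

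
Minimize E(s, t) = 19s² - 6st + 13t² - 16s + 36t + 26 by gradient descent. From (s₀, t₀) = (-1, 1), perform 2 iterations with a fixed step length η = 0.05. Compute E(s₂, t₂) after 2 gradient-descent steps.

90.4912

∇E = (38s - 6t - 16, -6s + 26t + 36)
(s₁, t₁) = (-1, 1) − 0.05·(-60, 68) = (2, -2.4)
(s₂, t₂) = (2, -2.4) − 0.05·(74.4, -38.4) = (-1.72, -0.48)
E(-1.72, -0.48) = 90.4912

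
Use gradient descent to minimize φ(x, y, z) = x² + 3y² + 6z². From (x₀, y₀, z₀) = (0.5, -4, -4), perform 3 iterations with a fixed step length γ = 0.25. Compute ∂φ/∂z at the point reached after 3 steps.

384

∇φ = (2x, 6y, 12z)
Step 1: at (0.5, -4, -4), ∇φ = (1, -24, -48) → (0.5, -4, -4) − 0.25·(1, -24, -48) = (0.25, 2, 8)
Step 2: at (0.25, 2, 8), ∇φ = (0.5, 12, 96) → (0.25, 2, 8) − 0.25·(0.5, 12, 96) = (0.125, -1, -16)
Step 3: at (0.125, -1, -16), ∇φ = (0.25, -6, -192) → (0.125, -1, -16) − 0.25·(0.25, -6, -192) = (0.0625, 0.5, 32)
∂φ/∂z at (0.0625, 0.5, 32) = 384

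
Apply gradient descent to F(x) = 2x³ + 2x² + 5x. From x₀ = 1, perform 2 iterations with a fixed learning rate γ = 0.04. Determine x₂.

F′(x) = 6x² + 4x + 5
Step 1: F′(1) = 15; x₁ = 1 − 0.04·15 = 0.4
Step 2: F′(0.4) = 7.56; x₂ = 0.4 − 0.04·7.56 = 0.0976

0.0976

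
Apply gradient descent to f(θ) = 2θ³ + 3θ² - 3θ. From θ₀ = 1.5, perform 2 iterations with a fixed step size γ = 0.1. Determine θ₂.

-0.0015

f′(θ) = 6θ² + 6θ - 3
θ₁ = 1.5 − 0.1·19.5 = -0.45
θ₂ = -0.45 − 0.1·(-4.485) = -0.0015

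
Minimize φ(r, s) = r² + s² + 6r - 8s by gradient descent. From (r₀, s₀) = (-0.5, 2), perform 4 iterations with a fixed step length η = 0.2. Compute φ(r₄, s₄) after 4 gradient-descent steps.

∇φ = (2r + 6, 2s - 8)
Step 1: at (-0.5, 2), ∇φ = (5, -4) → (-0.5, 2) − 0.2·(5, -4) = (-1.5, 2.8)
Step 2: at (-1.5, 2.8), ∇φ = (3, -2.4) → (-1.5, 2.8) − 0.2·(3, -2.4) = (-2.1, 3.28)
Step 3: at (-2.1, 3.28), ∇φ = (1.8, -1.44) → (-2.1, 3.28) − 0.2·(1.8, -1.44) = (-2.46, 3.568)
Step 4: at (-2.46, 3.568), ∇φ = (1.08, -0.864) → (-2.46, 3.568) − 0.2·(1.08, -0.864) = (-2.676, 3.7408)
φ(-2.676, 3.7408) = -24.82783936

-24.82783936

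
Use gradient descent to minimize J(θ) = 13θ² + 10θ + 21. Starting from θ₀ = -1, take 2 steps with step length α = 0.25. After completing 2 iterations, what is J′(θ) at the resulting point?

-484

J′(θ) = 26θ + 10
θ₁ = -1 − 0.25·(-16) = 3
θ₂ = 3 − 0.25·88 = -19
J′(θ) at (-19) = -484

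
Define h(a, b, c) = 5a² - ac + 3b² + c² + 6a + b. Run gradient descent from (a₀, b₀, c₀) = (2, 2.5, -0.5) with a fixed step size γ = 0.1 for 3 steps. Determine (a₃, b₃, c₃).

(-0.6225, 0.004, -0.242)

∇h = (10a - c + 6, 6b + 1, -a + 2c)
Step 1: at (2, 2.5, -0.5), ∇h = (26.5, 16, -3) → (2, 2.5, -0.5) − 0.1·(26.5, 16, -3) = (-0.65, 0.9, -0.2)
Step 2: at (-0.65, 0.9, -0.2), ∇h = (-0.3, 6.4, 0.25) → (-0.65, 0.9, -0.2) − 0.1·(-0.3, 6.4, 0.25) = (-0.62, 0.26, -0.225)
Step 3: at (-0.62, 0.26, -0.225), ∇h = (0.025, 2.56, 0.17) → (-0.62, 0.26, -0.225) − 0.1·(0.025, 2.56, 0.17) = (-0.6225, 0.004, -0.242)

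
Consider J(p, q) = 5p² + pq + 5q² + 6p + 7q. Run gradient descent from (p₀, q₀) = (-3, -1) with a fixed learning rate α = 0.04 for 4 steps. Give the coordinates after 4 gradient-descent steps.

∇J = (10p + q + 6, p + 10q + 7)
(p₁, q₁) = (-3, -1) − 0.04·(-25, -6) = (-2, -0.76)
(p₂, q₂) = (-2, -0.76) − 0.04·(-14.76, -2.6) = (-1.4096, -0.656)
(p₃, q₃) = (-1.4096, -0.656) − 0.04·(-8.752, -0.9696) = (-1.05952, -0.617216)
(p₄, q₄) = (-1.05952, -0.617216) − 0.04·(-5.212416, -0.23168) = (-0.85102336, -0.6079488)

(-0.85102336, -0.6079488)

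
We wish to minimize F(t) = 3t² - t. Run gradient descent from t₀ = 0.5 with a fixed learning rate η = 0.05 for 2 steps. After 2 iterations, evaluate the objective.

F′(t) = 6t - 1
t₁ = 0.5 − 0.05·2 = 0.4
t₂ = 0.4 − 0.05·1.4 = 0.33
F(0.33) = -0.0033

-0.0033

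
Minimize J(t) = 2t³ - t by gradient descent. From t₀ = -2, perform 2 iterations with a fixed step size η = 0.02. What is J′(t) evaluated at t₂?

59.148630685184

J′(t) = 6t² - 1
Step 1: J′(-2) = 23; t₁ = -2 − 0.02·23 = -2.46
Step 2: J′(-2.46) = 35.3096; t₂ = -2.46 − 0.02·35.3096 = -3.166192
J′(t) at (-3.166192) = 59.148630685184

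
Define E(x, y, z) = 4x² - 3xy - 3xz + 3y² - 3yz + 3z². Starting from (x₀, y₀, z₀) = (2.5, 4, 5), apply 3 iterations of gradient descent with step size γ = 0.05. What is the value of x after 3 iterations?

∇E = (8x - 3y - 3z, -3x + 6y - 3z, -3x - 3y + 6z)
(x₁, y₁, z₁) = (2.5, 4, 5) − 0.05·(-7, 1.5, 10.5) = (2.85, 3.925, 4.475)
(x₂, y₂, z₂) = (2.85, 3.925, 4.475) − 0.05·(-2.4, 1.575, 6.525) = (2.97, 3.84625, 4.14875)
(x₃, y₃, z₃) = (2.97, 3.84625, 4.14875) − 0.05·(-0.225, 1.72125, 4.44375) = (2.98125, 3.7601875, 3.9265625)
x = 2.98125

2.98125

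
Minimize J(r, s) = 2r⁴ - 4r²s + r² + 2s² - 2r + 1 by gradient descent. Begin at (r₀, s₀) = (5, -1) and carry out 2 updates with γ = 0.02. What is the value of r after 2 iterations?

∇J = (8r³ - 8rs + 2r - 2, -4r² + 4s)
Step 1: at (5, -1), ∇J = (1048, -104) → (5, -1) − 0.02·(1048, -104) = (-15.96, 1.08)
Step 2: at (-15.96, 1.08), ∇J = (-32418.879488, -1014.5664) → (-15.96, 1.08) − 0.02·(-32418.879488, -1014.5664) = (632.41758976, 21.371328)
r = 632.41758976

632.41758976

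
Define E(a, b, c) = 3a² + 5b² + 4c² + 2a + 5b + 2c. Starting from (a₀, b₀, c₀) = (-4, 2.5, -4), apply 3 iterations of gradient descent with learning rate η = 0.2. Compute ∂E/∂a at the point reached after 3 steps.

0.176

∇E = (6a + 2, 10b + 5, 8c + 2)
Step 1: at (-4, 2.5, -4), ∇E = (-22, 30, -30) → (-4, 2.5, -4) − 0.2·(-22, 30, -30) = (0.4, -3.5, 2)
Step 2: at (0.4, -3.5, 2), ∇E = (4.4, -30, 18) → (0.4, -3.5, 2) − 0.2·(4.4, -30, 18) = (-0.48, 2.5, -1.6)
Step 3: at (-0.48, 2.5, -1.6), ∇E = (-0.88, 30, -10.8) → (-0.48, 2.5, -1.6) − 0.2·(-0.88, 30, -10.8) = (-0.304, -3.5, 0.56)
∂E/∂a at (-0.304, -3.5, 0.56) = 0.176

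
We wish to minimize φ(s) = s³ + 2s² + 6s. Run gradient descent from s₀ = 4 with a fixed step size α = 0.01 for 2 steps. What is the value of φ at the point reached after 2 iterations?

φ′(s) = 3s² + 4s + 6
Step 1: φ′(4) = 70; s₁ = 4 − 0.01·70 = 3.3
Step 2: φ′(3.3) = 51.87; s₂ = 3.3 − 0.01·51.87 = 2.7813
φ(2.7813) = 53.674166236797

53.674166236797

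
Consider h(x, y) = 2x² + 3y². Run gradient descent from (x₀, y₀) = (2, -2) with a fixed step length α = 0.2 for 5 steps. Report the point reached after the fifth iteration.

(0.00064, 0.00064)

∇h = (4x, 6y)
Step 1: at (2, -2), ∇h = (8, -12) → (2, -2) − 0.2·(8, -12) = (0.4, 0.4)
Step 2: at (0.4, 0.4), ∇h = (1.6, 2.4) → (0.4, 0.4) − 0.2·(1.6, 2.4) = (0.08, -0.08)
Step 3: at (0.08, -0.08), ∇h = (0.32, -0.48) → (0.08, -0.08) − 0.2·(0.32, -0.48) = (0.016, 0.016)
Step 4: at (0.016, 0.016), ∇h = (0.064, 0.096) → (0.016, 0.016) − 0.2·(0.064, 0.096) = (0.0032, -0.0032)
Step 5: at (0.0032, -0.0032), ∇h = (0.0128, -0.0192) → (0.0032, -0.0032) − 0.2·(0.0128, -0.0192) = (0.00064, 0.00064)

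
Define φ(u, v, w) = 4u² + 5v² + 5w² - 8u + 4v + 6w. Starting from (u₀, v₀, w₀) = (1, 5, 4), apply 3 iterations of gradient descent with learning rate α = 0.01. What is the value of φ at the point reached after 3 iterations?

∇φ = (8u - 8, 10v + 4, 10w + 6)
Step 1: at (1, 5, 4), ∇φ = (0, 54, 46) → (1, 5, 4) − 0.01·(0, 54, 46) = (1, 4.46, 3.54)
Step 2: at (1, 4.46, 3.54), ∇φ = (0, 48.6, 41.4) → (1, 4.46, 3.54) − 0.01·(0, 48.6, 41.4) = (1, 3.974, 3.126)
Step 3: at (1, 3.974, 3.126), ∇φ = (0, 43.74, 37.26) → (1, 3.974, 3.126) − 0.01·(0, 43.74, 37.26) = (1, 3.5366, 2.7534)
φ(1, 3.5366, 2.7534) = 127.1105556

127.1105556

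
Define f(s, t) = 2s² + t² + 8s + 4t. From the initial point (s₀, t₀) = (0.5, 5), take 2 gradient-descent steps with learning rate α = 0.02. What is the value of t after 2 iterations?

4.4512

∇f = (4s + 8, 2t + 4)
(s₁, t₁) = (0.5, 5) − 0.02·(10, 14) = (0.3, 4.72)
(s₂, t₂) = (0.3, 4.72) − 0.02·(9.2, 13.44) = (0.116, 4.4512)
t = 4.4512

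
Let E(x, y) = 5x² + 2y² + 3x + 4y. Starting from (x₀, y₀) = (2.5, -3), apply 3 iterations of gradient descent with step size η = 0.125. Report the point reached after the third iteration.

∇E = (10x + 3, 4y + 4)
Step 1: at (2.5, -3), ∇E = (28, -8) → (2.5, -3) − 0.125·(28, -8) = (-1, -2)
Step 2: at (-1, -2), ∇E = (-7, -4) → (-1, -2) − 0.125·(-7, -4) = (-0.125, -1.5)
Step 3: at (-0.125, -1.5), ∇E = (1.75, -2) → (-0.125, -1.5) − 0.125·(1.75, -2) = (-0.34375, -1.25)

(-0.34375, -1.25)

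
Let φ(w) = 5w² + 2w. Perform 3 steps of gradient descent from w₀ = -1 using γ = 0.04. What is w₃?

φ′(w) = 10w + 2
Step 1: φ′(-1) = -8; w₁ = -1 − 0.04·(-8) = -0.68
Step 2: φ′(-0.68) = -4.8; w₂ = -0.68 − 0.04·(-4.8) = -0.488
Step 3: φ′(-0.488) = -2.88; w₃ = -0.488 − 0.04·(-2.88) = -0.3728

-0.3728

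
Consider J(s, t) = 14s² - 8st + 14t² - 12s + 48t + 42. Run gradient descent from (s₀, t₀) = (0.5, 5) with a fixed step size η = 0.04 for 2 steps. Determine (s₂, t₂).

(-0.5176, -0.9904)

∇J = (28s - 8t - 12, -8s + 28t + 48)
Step 1: at (0.5, 5), ∇J = (-38, 184) → (0.5, 5) − 0.04·(-38, 184) = (2.02, -2.36)
Step 2: at (2.02, -2.36), ∇J = (63.44, -34.24) → (2.02, -2.36) − 0.04·(63.44, -34.24) = (-0.5176, -0.9904)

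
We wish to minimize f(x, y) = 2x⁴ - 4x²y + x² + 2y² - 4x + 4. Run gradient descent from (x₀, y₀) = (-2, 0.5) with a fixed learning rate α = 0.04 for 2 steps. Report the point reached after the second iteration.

(0.80895488, 0.940576)

∇f = (8x³ - 8xy + 2x - 4, -4x² + 4y)
Step 1: at (-2, 0.5), ∇f = (-64, -14) → (-2, 0.5) − 0.04·(-64, -14) = (0.56, 1.06)
Step 2: at (0.56, 1.06), ∇f = (-6.223872, 2.9856) → (0.56, 1.06) − 0.04·(-6.223872, 2.9856) = (0.80895488, 0.940576)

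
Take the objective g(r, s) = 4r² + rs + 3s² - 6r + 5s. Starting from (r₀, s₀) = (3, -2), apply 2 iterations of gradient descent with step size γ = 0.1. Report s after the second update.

-1.28

∇g = (8r + s - 6, r + 6s + 5)
(r₁, s₁) = (3, -2) − 0.1·(16, -4) = (1.4, -1.6)
(r₂, s₂) = (1.4, -1.6) − 0.1·(3.6, -3.2) = (1.04, -1.28)
s = -1.28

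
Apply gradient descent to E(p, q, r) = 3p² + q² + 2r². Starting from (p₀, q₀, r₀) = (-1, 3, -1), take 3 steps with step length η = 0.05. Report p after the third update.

-0.343

∇E = (6p, 2q, 4r)
(p₁, q₁, r₁) = (-1, 3, -1) − 0.05·(-6, 6, -4) = (-0.7, 2.7, -0.8)
(p₂, q₂, r₂) = (-0.7, 2.7, -0.8) − 0.05·(-4.2, 5.4, -3.2) = (-0.49, 2.43, -0.64)
(p₃, q₃, r₃) = (-0.49, 2.43, -0.64) − 0.05·(-2.94, 4.86, -2.56) = (-0.343, 2.187, -0.512)
p = -0.343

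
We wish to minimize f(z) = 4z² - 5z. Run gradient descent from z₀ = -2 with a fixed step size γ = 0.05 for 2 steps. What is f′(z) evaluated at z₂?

-7.56

f′(z) = 8z - 5
Step 1: f′(-2) = -21; z₁ = -2 − 0.05·(-21) = -0.95
Step 2: f′(-0.95) = -12.6; z₂ = -0.95 − 0.05·(-12.6) = -0.32
f′(z) at (-0.32) = -7.56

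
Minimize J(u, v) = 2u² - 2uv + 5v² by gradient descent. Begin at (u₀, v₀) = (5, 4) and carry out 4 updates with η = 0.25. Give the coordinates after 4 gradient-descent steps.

∇J = (4u - 2v, -2u + 10v)
Step 1: at (5, 4), ∇J = (12, 30) → (5, 4) − 0.25·(12, 30) = (2, -3.5)
Step 2: at (2, -3.5), ∇J = (15, -39) → (2, -3.5) − 0.25·(15, -39) = (-1.75, 6.25)
Step 3: at (-1.75, 6.25), ∇J = (-19.5, 66) → (-1.75, 6.25) − 0.25·(-19.5, 66) = (3.125, -10.25)
Step 4: at (3.125, -10.25), ∇J = (33, -108.75) → (3.125, -10.25) − 0.25·(33, -108.75) = (-5.125, 16.9375)

(-5.125, 16.9375)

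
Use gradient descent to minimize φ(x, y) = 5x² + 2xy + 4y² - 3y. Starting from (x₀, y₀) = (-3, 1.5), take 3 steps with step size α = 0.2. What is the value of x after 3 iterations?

3.12

∇φ = (10x + 2y, 2x + 8y - 3)
Step 1: at (-3, 1.5), ∇φ = (-27, 3) → (-3, 1.5) − 0.2·(-27, 3) = (2.4, 0.9)
Step 2: at (2.4, 0.9), ∇φ = (25.8, 9) → (2.4, 0.9) − 0.2·(25.8, 9) = (-2.76, -0.9)
Step 3: at (-2.76, -0.9), ∇φ = (-29.4, -15.72) → (-2.76, -0.9) − 0.2·(-29.4, -15.72) = (3.12, 2.244)
x = 3.12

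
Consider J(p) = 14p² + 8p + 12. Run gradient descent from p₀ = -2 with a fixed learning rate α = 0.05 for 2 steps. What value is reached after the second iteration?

-0.56

J′(p) = 28p + 8
p₁ = -2 − 0.05·(-48) = 0.4
p₂ = 0.4 − 0.05·19.2 = -0.56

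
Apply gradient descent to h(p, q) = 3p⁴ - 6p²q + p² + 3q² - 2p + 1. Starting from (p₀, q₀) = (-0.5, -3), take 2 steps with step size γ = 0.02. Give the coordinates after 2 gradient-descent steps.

∇h = (12p³ - 12pq + 2p - 2, -6p² + 6q)
(p₁, q₁) = (-0.5, -3) − 0.02·(-22.5, -19.5) = (-0.05, -2.61)
(p₂, q₂) = (-0.05, -2.61) − 0.02·(-3.6675, -15.675) = (0.02335, -2.2965)

(0.02335, -2.2965)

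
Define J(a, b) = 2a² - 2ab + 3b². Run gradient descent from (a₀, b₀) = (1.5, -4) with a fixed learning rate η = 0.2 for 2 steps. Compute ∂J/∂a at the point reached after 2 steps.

∇J = (4a - 2b, -2a + 6b)
Step 1: at (1.5, -4), ∇J = (14, -27) → (1.5, -4) − 0.2·(14, -27) = (-1.3, 1.4)
Step 2: at (-1.3, 1.4), ∇J = (-8, 11) → (-1.3, 1.4) − 0.2·(-8, 11) = (0.3, -0.8)
∂J/∂a at (0.3, -0.8) = 2.8

2.8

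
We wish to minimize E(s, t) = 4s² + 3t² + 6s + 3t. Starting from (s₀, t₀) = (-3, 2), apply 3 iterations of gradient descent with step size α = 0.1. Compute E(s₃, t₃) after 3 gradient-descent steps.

∇E = (8s + 6, 6t + 3)
(s₁, t₁) = (-3, 2) − 0.1·(-18, 15) = (-1.2, 0.5)
(s₂, t₂) = (-1.2, 0.5) − 0.1·(-3.6, 6) = (-0.84, -0.1)
(s₃, t₃) = (-0.84, -0.1) − 0.1·(-0.72, 2.4) = (-0.768, -0.34)
E(-0.768, -0.34) = -2.921904

-2.921904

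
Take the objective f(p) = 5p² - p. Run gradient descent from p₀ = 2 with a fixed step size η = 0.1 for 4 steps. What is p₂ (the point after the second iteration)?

0.1

f′(p) = 10p - 1
Step 1: f′(2) = 19; p₁ = 2 − 0.1·19 = 0.1
Step 2: f′(0.1) = 0; p₂ = 0.1 − 0.1·0 = 0.1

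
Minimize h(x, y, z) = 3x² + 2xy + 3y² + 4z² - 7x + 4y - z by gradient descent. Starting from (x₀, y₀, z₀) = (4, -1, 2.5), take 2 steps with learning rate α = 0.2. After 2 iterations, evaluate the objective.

∇h = (6x + 2y - 7, 2x + 6y + 4, 8z - 1)
(x₁, y₁, z₁) = (4, -1, 2.5) − 0.2·(15, 6, 19) = (1, -2.2, -1.3)
(x₂, y₂, z₂) = (1, -2.2, -1.3) − 0.2·(-5.4, -7.2, -11.4) = (2.08, -0.76, 0.98)
h(2.08, -0.76, 0.98) = -3.188

-3.188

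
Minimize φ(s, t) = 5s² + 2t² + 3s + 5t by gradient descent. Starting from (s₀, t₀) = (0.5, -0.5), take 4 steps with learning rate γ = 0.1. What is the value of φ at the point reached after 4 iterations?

-3.55610432

∇φ = (10s + 3, 4t + 5)
(s₁, t₁) = (0.5, -0.5) − 0.1·(8, 3) = (-0.3, -0.8)
(s₂, t₂) = (-0.3, -0.8) − 0.1·(0, 1.8) = (-0.3, -0.98)
(s₃, t₃) = (-0.3, -0.98) − 0.1·(0, 1.08) = (-0.3, -1.088)
(s₄, t₄) = (-0.3, -1.088) − 0.1·(0, 0.648) = (-0.3, -1.1528)
φ(-0.3, -1.1528) = -3.55610432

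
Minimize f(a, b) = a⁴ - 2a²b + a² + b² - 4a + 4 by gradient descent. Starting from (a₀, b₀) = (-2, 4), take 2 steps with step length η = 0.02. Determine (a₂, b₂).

(-1.77683968, 3.975424)

∇f = (4a³ - 4ab + 2a - 4, -2a² + 2b)
Step 1: at (-2, 4), ∇f = (-8, 0) → (-2, 4) − 0.02·(-8, 0) = (-1.84, 4)
Step 2: at (-1.84, 4), ∇f = (-3.158016, 1.2288) → (-1.84, 4) − 0.02·(-3.158016, 1.2288) = (-1.77683968, 3.975424)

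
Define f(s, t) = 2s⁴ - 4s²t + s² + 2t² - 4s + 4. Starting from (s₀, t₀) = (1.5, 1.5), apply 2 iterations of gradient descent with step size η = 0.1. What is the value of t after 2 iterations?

∇f = (8s³ - 8st + 2s - 4, -4s² + 4t)
(s₁, t₁) = (1.5, 1.5) − 0.1·(8, -3) = (0.7, 1.8)
(s₂, t₂) = (0.7, 1.8) − 0.1·(-9.936, 5.24) = (1.6936, 1.276)
t = 1.276

1.276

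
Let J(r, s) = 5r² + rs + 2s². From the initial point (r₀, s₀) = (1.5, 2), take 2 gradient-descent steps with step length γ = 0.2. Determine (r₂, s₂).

∇J = (10r + s, r + 4s)
(r₁, s₁) = (1.5, 2) − 0.2·(17, 9.5) = (-1.9, 0.1)
(r₂, s₂) = (-1.9, 0.1) − 0.2·(-18.9, -1.5) = (1.88, 0.4)

(1.88, 0.4)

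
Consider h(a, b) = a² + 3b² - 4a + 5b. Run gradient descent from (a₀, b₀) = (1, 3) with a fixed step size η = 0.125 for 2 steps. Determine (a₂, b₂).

(1.4375, -0.59375)

∇h = (2a - 4, 6b + 5)
Step 1: at (1, 3), ∇h = (-2, 23) → (1, 3) − 0.125·(-2, 23) = (1.25, 0.125)
Step 2: at (1.25, 0.125), ∇h = (-1.5, 5.75) → (1.25, 0.125) − 0.125·(-1.5, 5.75) = (1.4375, -0.59375)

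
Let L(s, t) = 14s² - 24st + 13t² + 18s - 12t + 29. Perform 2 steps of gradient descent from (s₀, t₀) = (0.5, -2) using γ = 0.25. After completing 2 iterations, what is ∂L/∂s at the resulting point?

∇L = (28s - 24t + 18, -24s + 26t - 12)
(s₁, t₁) = (0.5, -2) − 0.25·(80, -76) = (-19.5, 17)
(s₂, t₂) = (-19.5, 17) − 0.25·(-936, 898) = (214.5, -207.5)
∂L/∂s at (214.5, -207.5) = 11004

11004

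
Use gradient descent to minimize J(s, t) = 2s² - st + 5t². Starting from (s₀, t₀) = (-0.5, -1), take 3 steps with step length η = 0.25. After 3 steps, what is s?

-0.53125

∇J = (4s - t, -s + 10t)
(s₁, t₁) = (-0.5, -1) − 0.25·(-1, -9.5) = (-0.25, 1.375)
(s₂, t₂) = (-0.25, 1.375) − 0.25·(-2.375, 14) = (0.34375, -2.125)
(s₃, t₃) = (0.34375, -2.125) − 0.25·(3.5, -21.59375) = (-0.53125, 3.2734375)
s = -0.53125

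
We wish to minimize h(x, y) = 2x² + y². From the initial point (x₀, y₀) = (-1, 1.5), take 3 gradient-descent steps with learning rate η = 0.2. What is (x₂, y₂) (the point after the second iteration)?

(-0.04, 0.54)

∇h = (4x, 2y)
(x₁, y₁) = (-1, 1.5) − 0.2·(-4, 3) = (-0.2, 0.9)
(x₂, y₂) = (-0.2, 0.9) − 0.2·(-0.8, 1.8) = (-0.04, 0.54)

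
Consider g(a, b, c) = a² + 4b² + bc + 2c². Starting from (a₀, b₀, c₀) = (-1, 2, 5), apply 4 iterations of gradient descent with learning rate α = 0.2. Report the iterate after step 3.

∇g = (2a, 8b + c, b + 4c)
(a₁, b₁, c₁) = (-1, 2, 5) − 0.2·(-2, 21, 22) = (-0.6, -2.2, 0.6)
(a₂, b₂, c₂) = (-0.6, -2.2, 0.6) − 0.2·(-1.2, -17, 0.2) = (-0.36, 1.2, 0.56)
(a₃, b₃, c₃) = (-0.36, 1.2, 0.56) − 0.2·(-0.72, 10.16, 3.44) = (-0.216, -0.832, -0.128)

(-0.216, -0.832, -0.128)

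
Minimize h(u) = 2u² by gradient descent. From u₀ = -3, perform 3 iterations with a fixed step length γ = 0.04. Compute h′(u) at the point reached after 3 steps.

h′(u) = 4u
Step 1: h′(-3) = -12; u₁ = -3 − 0.04·(-12) = -2.52
Step 2: h′(-2.52) = -10.08; u₂ = -2.52 − 0.04·(-10.08) = -2.1168
Step 3: h′(-2.1168) = -8.4672; u₃ = -2.1168 − 0.04·(-8.4672) = -1.778112
h′(u) at (-1.778112) = -7.112448

-7.112448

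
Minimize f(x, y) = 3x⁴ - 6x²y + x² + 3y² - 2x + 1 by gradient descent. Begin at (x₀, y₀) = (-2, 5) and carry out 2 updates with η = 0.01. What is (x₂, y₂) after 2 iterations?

∇f = (12x³ - 12xy + 2x - 2, -6x² + 6y)
(x₁, y₁) = (-2, 5) − 0.01·(18, 6) = (-2.18, 4.94)
(x₂, y₂) = (-2.18, 4.94) − 0.01·(-1.452384, 1.1256) = (-2.16547616, 4.928744)

(-2.16547616, 4.928744)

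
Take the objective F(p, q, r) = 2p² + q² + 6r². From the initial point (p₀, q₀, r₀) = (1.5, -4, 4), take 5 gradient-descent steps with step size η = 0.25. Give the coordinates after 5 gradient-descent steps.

∇F = (4p, 2q, 12r)
Step 1: at (1.5, -4, 4), ∇F = (6, -8, 48) → (1.5, -4, 4) − 0.25·(6, -8, 48) = (0, -2, -8)
Step 2: at (0, -2, -8), ∇F = (0, -4, -96) → (0, -2, -8) − 0.25·(0, -4, -96) = (0, -1, 16)
Step 3: at (0, -1, 16), ∇F = (0, -2, 192) → (0, -1, 16) − 0.25·(0, -2, 192) = (0, -0.5, -32)
Step 4: at (0, -0.5, -32), ∇F = (0, -1, -384) → (0, -0.5, -32) − 0.25·(0, -1, -384) = (0, -0.25, 64)
Step 5: at (0, -0.25, 64), ∇F = (0, -0.5, 768) → (0, -0.25, 64) − 0.25·(0, -0.5, 768) = (0, -0.125, -128)

(0, -0.125, -128)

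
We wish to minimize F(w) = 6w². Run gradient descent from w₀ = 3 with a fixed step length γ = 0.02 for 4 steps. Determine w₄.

1.00086528

F′(w) = 12w
Step 1: F′(3) = 36; w₁ = 3 − 0.02·36 = 2.28
Step 2: F′(2.28) = 27.36; w₂ = 2.28 − 0.02·27.36 = 1.7328
Step 3: F′(1.7328) = 20.7936; w₃ = 1.7328 − 0.02·20.7936 = 1.316928
Step 4: F′(1.316928) = 15.803136; w₄ = 1.316928 − 0.02·15.803136 = 1.00086528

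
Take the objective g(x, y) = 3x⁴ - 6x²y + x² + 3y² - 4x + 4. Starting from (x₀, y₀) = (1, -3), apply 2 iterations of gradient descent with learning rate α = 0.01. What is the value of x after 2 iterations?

0.37145632

∇g = (12x³ - 12xy + 2x - 4, -6x² + 6y)
Step 1: at (1, -3), ∇g = (46, -24) → (1, -3) − 0.01·(46, -24) = (0.54, -2.76)
Step 2: at (0.54, -2.76), ∇g = (16.854368, -18.3096) → (0.54, -2.76) − 0.01·(16.854368, -18.3096) = (0.37145632, -2.576904)
x = 0.37145632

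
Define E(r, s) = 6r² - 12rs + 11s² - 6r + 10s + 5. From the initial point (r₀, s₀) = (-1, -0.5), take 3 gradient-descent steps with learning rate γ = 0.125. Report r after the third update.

6.078125

∇E = (12r - 12s - 6, -12r + 22s + 10)
Step 1: at (-1, -0.5), ∇E = (-12, 11) → (-1, -0.5) − 0.125·(-12, 11) = (0.5, -1.875)
Step 2: at (0.5, -1.875), ∇E = (22.5, -37.25) → (0.5, -1.875) − 0.125·(22.5, -37.25) = (-2.3125, 2.78125)
Step 3: at (-2.3125, 2.78125), ∇E = (-67.125, 98.9375) → (-2.3125, 2.78125) − 0.125·(-67.125, 98.9375) = (6.078125, -9.5859375)
r = 6.078125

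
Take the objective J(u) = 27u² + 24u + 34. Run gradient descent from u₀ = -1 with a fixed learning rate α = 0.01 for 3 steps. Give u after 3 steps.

J′(u) = 54u + 24
Step 1: J′(-1) = -30; u₁ = -1 − 0.01·(-30) = -0.7
Step 2: J′(-0.7) = -13.8; u₂ = -0.7 − 0.01·(-13.8) = -0.562
Step 3: J′(-0.562) = -6.348; u₃ = -0.562 − 0.01·(-6.348) = -0.49852

-0.49852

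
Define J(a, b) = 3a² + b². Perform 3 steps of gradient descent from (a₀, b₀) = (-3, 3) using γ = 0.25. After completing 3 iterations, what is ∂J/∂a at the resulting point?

2.25

∇J = (6a, 2b)
Step 1: at (-3, 3), ∇J = (-18, 6) → (-3, 3) − 0.25·(-18, 6) = (1.5, 1.5)
Step 2: at (1.5, 1.5), ∇J = (9, 3) → (1.5, 1.5) − 0.25·(9, 3) = (-0.75, 0.75)
Step 3: at (-0.75, 0.75), ∇J = (-4.5, 1.5) → (-0.75, 0.75) − 0.25·(-4.5, 1.5) = (0.375, 0.375)
∂J/∂a at (0.375, 0.375) = 2.25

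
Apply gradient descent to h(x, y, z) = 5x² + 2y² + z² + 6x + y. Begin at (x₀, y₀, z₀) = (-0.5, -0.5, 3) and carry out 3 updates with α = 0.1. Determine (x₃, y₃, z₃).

∇h = (10x + 6, 4y + 1, 2z)
(x₁, y₁, z₁) = (-0.5, -0.5, 3) − 0.1·(1, -1, 6) = (-0.6, -0.4, 2.4)
(x₂, y₂, z₂) = (-0.6, -0.4, 2.4) − 0.1·(0, -0.6, 4.8) = (-0.6, -0.34, 1.92)
(x₃, y₃, z₃) = (-0.6, -0.34, 1.92) − 0.1·(0, -0.36, 3.84) = (-0.6, -0.304, 1.536)

(-0.6, -0.304, 1.536)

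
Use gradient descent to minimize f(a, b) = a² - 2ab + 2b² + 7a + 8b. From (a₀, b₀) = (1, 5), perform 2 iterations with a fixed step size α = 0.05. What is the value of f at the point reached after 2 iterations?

∇f = (2a - 2b + 7, -2a + 4b + 8)
Step 1: at (1, 5), ∇f = (-1, 26) → (1, 5) − 0.05·(-1, 26) = (1.05, 3.7)
Step 2: at (1.05, 3.7), ∇f = (1.7, 20.7) → (1.05, 3.7) − 0.05·(1.7, 20.7) = (0.965, 2.665)
f(0.965, 2.665) = 38.067225

38.067225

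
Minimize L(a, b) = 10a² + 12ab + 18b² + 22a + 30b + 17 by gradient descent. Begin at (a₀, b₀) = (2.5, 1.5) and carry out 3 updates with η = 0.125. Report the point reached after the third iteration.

(-128, -237)

∇L = (20a + 12b + 22, 12a + 36b + 30)
(a₁, b₁) = (2.5, 1.5) − 0.125·(90, 114) = (-8.75, -12.75)
(a₂, b₂) = (-8.75, -12.75) − 0.125·(-306, -534) = (29.5, 54)
(a₃, b₃) = (29.5, 54) − 0.125·(1260, 2328) = (-128, -237)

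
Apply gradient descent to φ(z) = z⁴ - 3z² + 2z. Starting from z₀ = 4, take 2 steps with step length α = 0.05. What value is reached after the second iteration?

81.1966

φ′(z) = 4z³ - 6z + 2
z₁ = 4 − 0.05·234 = -7.7
z₂ = -7.7 − 0.05·(-1777.932) = 81.1966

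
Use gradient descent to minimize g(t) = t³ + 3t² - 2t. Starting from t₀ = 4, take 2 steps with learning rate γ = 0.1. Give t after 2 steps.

-3.7

g′(t) = 3t² + 6t - 2
Step 1: g′(4) = 70; t₁ = 4 − 0.1·70 = -3
Step 2: g′(-3) = 7; t₂ = -3 − 0.1·7 = -3.7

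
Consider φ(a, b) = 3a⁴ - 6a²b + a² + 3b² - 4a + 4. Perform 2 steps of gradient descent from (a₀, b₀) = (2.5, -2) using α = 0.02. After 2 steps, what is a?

1.92414152

∇φ = (12a³ - 12ab + 2a - 4, -6a² + 6b)
Step 1: at (2.5, -2), ∇φ = (248.5, -49.5) → (2.5, -2) − 0.02·(248.5, -49.5) = (-2.47, -1.01)
Step 2: at (-2.47, -1.01), ∇φ = (-219.707076, -42.6654) → (-2.47, -1.01) − 0.02·(-219.707076, -42.6654) = (1.92414152, -0.156692)
a = 1.92414152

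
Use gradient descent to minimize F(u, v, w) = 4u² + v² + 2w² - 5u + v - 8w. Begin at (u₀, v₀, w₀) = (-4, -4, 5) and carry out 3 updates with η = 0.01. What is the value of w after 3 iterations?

∇F = (8u - 5, 2v + 1, 4w - 8)
(u₁, v₁, w₁) = (-4, -4, 5) − 0.01·(-37, -7, 12) = (-3.63, -3.93, 4.88)
(u₂, v₂, w₂) = (-3.63, -3.93, 4.88) − 0.01·(-34.04, -6.86, 11.52) = (-3.2896, -3.8614, 4.7648)
(u₃, v₃, w₃) = (-3.2896, -3.8614, 4.7648) − 0.01·(-31.3168, -6.7228, 11.0592) = (-2.976432, -3.794172, 4.654208)
w = 4.654208

4.654208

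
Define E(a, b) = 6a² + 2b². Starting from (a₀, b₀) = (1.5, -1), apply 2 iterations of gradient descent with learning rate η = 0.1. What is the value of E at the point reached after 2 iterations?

∇E = (12a, 4b)
Step 1: at (1.5, -1), ∇E = (18, -4) → (1.5, -1) − 0.1·(18, -4) = (-0.3, -0.6)
Step 2: at (-0.3, -0.6), ∇E = (-3.6, -2.4) → (-0.3, -0.6) − 0.1·(-3.6, -2.4) = (0.06, -0.36)
E(0.06, -0.36) = 0.2808

0.2808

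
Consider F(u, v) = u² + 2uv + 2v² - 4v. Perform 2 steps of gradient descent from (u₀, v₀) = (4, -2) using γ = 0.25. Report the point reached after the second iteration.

(2, -0.5)

∇F = (2u + 2v, 2u + 4v - 4)
(u₁, v₁) = (4, -2) − 0.25·(4, -4) = (3, -1)
(u₂, v₂) = (3, -1) − 0.25·(4, -2) = (2, -0.5)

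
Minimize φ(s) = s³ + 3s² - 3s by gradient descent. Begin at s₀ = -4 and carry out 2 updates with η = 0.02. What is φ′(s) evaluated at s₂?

42.042825547968

φ′(s) = 3s² + 6s - 3
s₁ = -4 − 0.02·21 = -4.42
s₂ = -4.42 − 0.02·29.0892 = -5.001784
φ′(s) at (-5.001784) = 42.042825547968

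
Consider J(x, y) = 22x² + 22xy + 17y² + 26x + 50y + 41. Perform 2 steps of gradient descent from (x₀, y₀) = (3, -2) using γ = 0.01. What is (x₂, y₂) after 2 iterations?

(1.3272, -2.546)

∇J = (44x + 22y + 26, 22x + 34y + 50)
(x₁, y₁) = (3, -2) − 0.01·(114, 48) = (1.86, -2.48)
(x₂, y₂) = (1.86, -2.48) − 0.01·(53.28, 6.6) = (1.3272, -2.546)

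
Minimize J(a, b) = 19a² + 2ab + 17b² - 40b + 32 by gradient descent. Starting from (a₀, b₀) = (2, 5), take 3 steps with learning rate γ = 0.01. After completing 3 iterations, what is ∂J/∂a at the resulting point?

∇J = (38a + 2b, 2a + 34b - 40)
(a₁, b₁) = (2, 5) − 0.01·(86, 134) = (1.14, 3.66)
(a₂, b₂) = (1.14, 3.66) − 0.01·(50.64, 86.72) = (0.6336, 2.7928)
(a₃, b₃) = (0.6336, 2.7928) − 0.01·(29.6624, 56.2224) = (0.336976, 2.230576)
∂J/∂a at (0.336976, 2.230576) = 17.26624

17.26624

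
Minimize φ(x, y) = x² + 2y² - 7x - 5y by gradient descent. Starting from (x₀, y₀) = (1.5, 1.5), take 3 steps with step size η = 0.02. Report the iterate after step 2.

∇φ = (2x - 7, 4y - 5)
Step 1: at (1.5, 1.5), ∇φ = (-4, 1) → (1.5, 1.5) − 0.02·(-4, 1) = (1.58, 1.48)
Step 2: at (1.58, 1.48), ∇φ = (-3.84, 0.92) → (1.58, 1.48) − 0.02·(-3.84, 0.92) = (1.6568, 1.4616)

(1.6568, 1.4616)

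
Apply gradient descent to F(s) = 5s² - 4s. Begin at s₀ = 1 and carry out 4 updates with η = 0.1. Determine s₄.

0.4

F′(s) = 10s - 4
Step 1: F′(1) = 6; s₁ = 1 − 0.1·6 = 0.4
Step 2: F′(0.4) = 0; s₂ = 0.4 − 0.1·0 = 0.4
Step 3: F′(0.4) = 0; s₃ = 0.4 − 0.1·0 = 0.4
Step 4: F′(0.4) = 0; s₄ = 0.4 − 0.1·0 = 0.4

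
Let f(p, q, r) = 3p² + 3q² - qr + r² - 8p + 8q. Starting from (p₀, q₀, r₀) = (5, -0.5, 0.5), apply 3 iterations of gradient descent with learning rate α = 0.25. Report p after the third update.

∇f = (6p - 8, 6q - r + 8, -q + 2r)
(p₁, q₁, r₁) = (5, -0.5, 0.5) − 0.25·(22, 4.5, 1.5) = (-0.5, -1.625, 0.125)
(p₂, q₂, r₂) = (-0.5, -1.625, 0.125) − 0.25·(-11, -1.875, 1.875) = (2.25, -1.15625, -0.34375)
(p₃, q₃, r₃) = (2.25, -1.15625, -0.34375) − 0.25·(5.5, 1.40625, 0.46875) = (0.875, -1.5078125, -0.4609375)
p = 0.875

0.875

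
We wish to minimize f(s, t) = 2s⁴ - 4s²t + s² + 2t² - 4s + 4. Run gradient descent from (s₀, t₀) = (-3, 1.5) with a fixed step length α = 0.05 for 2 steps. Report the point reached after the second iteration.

∇f = (8s³ - 8st + 2s - 4, -4s² + 4t)
Step 1: at (-3, 1.5), ∇f = (-190, -30) → (-3, 1.5) − 0.05·(-190, -30) = (6.5, 3)
Step 2: at (6.5, 3), ∇f = (2050, -157) → (6.5, 3) − 0.05·(2050, -157) = (-96, 10.85)

(-96, 10.85)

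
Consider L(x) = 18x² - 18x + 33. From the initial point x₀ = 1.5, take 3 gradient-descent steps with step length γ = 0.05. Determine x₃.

-0.012

L′(x) = 36x - 18
x₁ = 1.5 − 0.05·36 = -0.3
x₂ = -0.3 − 0.05·(-28.8) = 1.14
x₃ = 1.14 − 0.05·23.04 = -0.012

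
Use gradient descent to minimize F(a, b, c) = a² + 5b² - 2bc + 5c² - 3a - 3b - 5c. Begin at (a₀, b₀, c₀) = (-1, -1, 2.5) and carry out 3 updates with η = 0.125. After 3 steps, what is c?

0.375

∇F = (2a - 3, 10b - 2c - 3, -2b + 10c - 5)
Step 1: at (-1, -1, 2.5), ∇F = (-5, -18, 22) → (-1, -1, 2.5) − 0.125·(-5, -18, 22) = (-0.375, 1.25, -0.25)
Step 2: at (-0.375, 1.25, -0.25), ∇F = (-3.75, 10, -10) → (-0.375, 1.25, -0.25) − 0.125·(-3.75, 10, -10) = (0.09375, 0, 1)
Step 3: at (0.09375, 0, 1), ∇F = (-2.8125, -5, 5) → (0.09375, 0, 1) − 0.125·(-2.8125, -5, 5) = (0.4453125, 0.625, 0.375)
c = 0.375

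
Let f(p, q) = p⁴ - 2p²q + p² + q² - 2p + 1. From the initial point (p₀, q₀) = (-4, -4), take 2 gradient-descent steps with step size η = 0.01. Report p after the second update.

∇f = (4p³ - 4pq + 2p - 2, -2p² + 2q)
Step 1: at (-4, -4), ∇f = (-330, -40) → (-4, -4) − 0.01·(-330, -40) = (-0.7, -3.6)
Step 2: at (-0.7, -3.6), ∇f = (-14.852, -8.18) → (-0.7, -3.6) − 0.01·(-14.852, -8.18) = (-0.55148, -3.5182)
p = -0.55148

-0.55148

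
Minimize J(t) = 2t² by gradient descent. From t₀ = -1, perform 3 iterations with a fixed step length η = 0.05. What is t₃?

-0.512

J′(t) = 4t
t₁ = -1 − 0.05·(-4) = -0.8
t₂ = -0.8 − 0.05·(-3.2) = -0.64
t₃ = -0.64 − 0.05·(-2.56) = -0.512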